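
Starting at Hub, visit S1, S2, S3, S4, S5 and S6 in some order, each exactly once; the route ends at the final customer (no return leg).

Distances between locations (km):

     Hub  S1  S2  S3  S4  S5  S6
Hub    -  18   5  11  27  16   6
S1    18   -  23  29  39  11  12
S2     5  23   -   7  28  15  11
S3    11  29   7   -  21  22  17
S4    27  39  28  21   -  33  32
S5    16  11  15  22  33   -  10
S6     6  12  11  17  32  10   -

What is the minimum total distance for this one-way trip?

72 km — the minimum one-way total.

There are 6! = 720 possible orderings.
Hub → S1 → S2 → S3 → S4 → S5 → S6: 18+23+7+21+33+10 = 112
Hub → S1 → S2 → S3 → S4 → S6 → S5: 18+23+7+21+32+10 = 111
Hub → S1 → S2 → S3 → S5 → S4 → S6: 18+23+7+22+33+32 = 135
Hub → S1 → S2 → S3 → S5 → S6 → S4: 18+23+7+22+10+32 = 112
Hub → S1 → S2 → S3 → S6 → S4 → S5: 18+23+7+17+32+33 = 130
Hub → S1 → S2 → S3 → S6 → S5 → S4: 18+23+7+17+10+33 = 108
Hub → S1 → S2 → S4 → S3 → S5 → S6: 18+23+28+21+22+10 = 122
Hub → S1 → S2 → S4 → S3 → S6 → S5: 18+23+28+21+17+10 = 117
… (712 more)
Hub → S6 → S1 → S5 → S2 → S3 → S4: 6+12+11+15+7+21 = 72  ← best
The minimum is 72.
One shortest path: Hub → S6 → S1 → S5 → S2 → S3 → S4.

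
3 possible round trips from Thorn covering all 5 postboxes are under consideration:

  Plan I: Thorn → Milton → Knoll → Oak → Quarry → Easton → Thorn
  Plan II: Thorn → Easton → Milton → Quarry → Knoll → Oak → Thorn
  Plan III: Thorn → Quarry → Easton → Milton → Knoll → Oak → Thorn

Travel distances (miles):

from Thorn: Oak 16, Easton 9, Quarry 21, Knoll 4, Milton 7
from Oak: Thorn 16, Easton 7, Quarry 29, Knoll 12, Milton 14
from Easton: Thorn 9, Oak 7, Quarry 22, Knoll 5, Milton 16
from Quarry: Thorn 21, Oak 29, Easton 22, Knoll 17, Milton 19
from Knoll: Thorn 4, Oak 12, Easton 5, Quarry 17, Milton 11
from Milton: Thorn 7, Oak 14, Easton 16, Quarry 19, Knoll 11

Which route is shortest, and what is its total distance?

Plan I: 7 + 11 + 12 + 29 + 22 + 9 = 90
Plan II: 9 + 16 + 19 + 17 + 12 + 16 = 89
Plan III: 21 + 22 + 16 + 11 + 12 + 16 = 98

89 miles — Plan II is the shortest.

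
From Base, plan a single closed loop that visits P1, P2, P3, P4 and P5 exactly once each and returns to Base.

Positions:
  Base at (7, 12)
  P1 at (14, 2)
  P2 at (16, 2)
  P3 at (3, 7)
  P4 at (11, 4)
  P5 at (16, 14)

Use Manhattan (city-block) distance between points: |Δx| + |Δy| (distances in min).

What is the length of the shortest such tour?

Base - P1 - P2 - P3 - P4 - P5 - Base: 17+2+18+11+15+11 = 74
Base - P1 - P2 - P3 - P5 - P4 - Base: 17+2+18+20+15+12 = 84
Base - P1 - P2 - P4 - P3 - P5 - Base: 17+2+7+11+20+11 = 68
Base - P1 - P2 - P4 - P5 - P3 - Base: 17+2+7+15+20+9 = 70
Base - P1 - P2 - P5 - P3 - P4 - Base: 17+2+12+20+11+12 = 74
Base - P1 - P2 - P5 - P4 - P3 - Base: 17+2+12+15+11+9 = 66
Base - P1 - P3 - P2 - P4 - P5 - Base: 17+16+18+7+15+11 = 84
Base - P1 - P3 - P2 - P5 - P4 - Base: 17+16+18+12+15+12 = 90
Base - P1 - P3 - P4 - P2 - P5 - Base: 17+16+11+7+12+11 = 74
Base - P1 - P3 - P4 - P5 - P2 - Base: 17+16+11+15+12+19 = 90
Base - P1 - P3 - P5 - P2 - P4 - Base: 17+16+20+12+7+12 = 84
Base - P1 - P3 - P5 - P4 - P2 - Base: 17+16+20+15+7+19 = 94
Base - P1 - P4 - P2 - P3 - P5 - Base: 17+5+7+18+20+11 = 78
Base - P1 - P4 - P2 - P5 - P3 - Base: 17+5+7+12+20+9 = 70
… (46 more)
Base - P3 - P4 - P1 - P2 - P5 - Base: 9+11+5+2+12+11 = 50  ← best
The minimum is 50.
One optimal route: Base → P3 → P4 → P1 → P2 → P5 → Base (or its reverse).

Shortest round trip = 50 min.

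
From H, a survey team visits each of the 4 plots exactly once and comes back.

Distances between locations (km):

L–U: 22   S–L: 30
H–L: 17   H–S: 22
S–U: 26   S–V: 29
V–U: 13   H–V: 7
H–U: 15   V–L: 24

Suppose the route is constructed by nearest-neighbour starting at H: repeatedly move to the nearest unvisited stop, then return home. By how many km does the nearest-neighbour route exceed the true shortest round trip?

The nearest-neighbour route is 1 km longer than optimal.

From H: V=7, U=15, L=17, S=22 → choose V (7).
From V: U=13, L=24, S=29 → choose U (13).
From U: L=22, S=26 → choose L (22).
From L: S=30 → choose S (30).
NN route H → V → U → L → S → H costs 94.
Optimal: H → V → U → S → L → H costs 93 (by enumerating all 12 distinct tours).
Excess = 94 − 93 = 1.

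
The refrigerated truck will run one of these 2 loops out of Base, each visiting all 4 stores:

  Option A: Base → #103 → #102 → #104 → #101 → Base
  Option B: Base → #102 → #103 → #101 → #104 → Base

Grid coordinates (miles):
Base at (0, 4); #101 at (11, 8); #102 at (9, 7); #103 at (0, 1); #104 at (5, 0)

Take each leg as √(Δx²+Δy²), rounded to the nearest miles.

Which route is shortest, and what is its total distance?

Option A: 3 + 11 + 8 + 10 + 12 = 44
Option B: 9 + 11 + 13 + 10 + 6 = 49

Shortest is Option A, total 44 miles.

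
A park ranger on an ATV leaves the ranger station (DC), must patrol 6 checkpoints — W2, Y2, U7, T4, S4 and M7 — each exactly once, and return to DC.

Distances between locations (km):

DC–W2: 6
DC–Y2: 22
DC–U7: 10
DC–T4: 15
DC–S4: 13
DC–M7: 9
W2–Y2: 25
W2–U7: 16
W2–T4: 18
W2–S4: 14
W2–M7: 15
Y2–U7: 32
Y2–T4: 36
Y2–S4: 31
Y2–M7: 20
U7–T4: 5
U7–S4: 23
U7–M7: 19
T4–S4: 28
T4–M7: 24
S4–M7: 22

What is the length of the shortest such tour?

Shortest round trip = 107 km.

With 6 stops there are 6!/2 = 360 distinct round trips (a route and its reverse cost the same).
DC-W2-Y2-U7-T4-S4-M7-DC: 6+25+32+5+28+22+9 = 127
DC-W2-Y2-U7-T4-M7-S4-DC: 6+25+32+5+24+22+13 = 127
DC-W2-Y2-U7-S4-T4-M7-DC: 6+25+32+23+28+24+9 = 147
DC-W2-Y2-U7-S4-M7-T4-DC: 6+25+32+23+22+24+15 = 147
DC-W2-Y2-U7-M7-T4-S4-DC: 6+25+32+19+24+28+13 = 147
DC-W2-Y2-U7-M7-S4-T4-DC: 6+25+32+19+22+28+15 = 147
DC-W2-Y2-T4-U7-S4-M7-DC: 6+25+36+5+23+22+9 = 126
DC-W2-Y2-T4-U7-M7-S4-DC: 6+25+36+5+19+22+13 = 126
… (352 more)
DC-U7-T4-W2-S4-Y2-M7-DC: 10+5+18+14+31+20+9 = 107  ← best
The minimum is 107.
One optimal route: DC → U7 → T4 → W2 → S4 → Y2 → M7 → DC (or its reverse).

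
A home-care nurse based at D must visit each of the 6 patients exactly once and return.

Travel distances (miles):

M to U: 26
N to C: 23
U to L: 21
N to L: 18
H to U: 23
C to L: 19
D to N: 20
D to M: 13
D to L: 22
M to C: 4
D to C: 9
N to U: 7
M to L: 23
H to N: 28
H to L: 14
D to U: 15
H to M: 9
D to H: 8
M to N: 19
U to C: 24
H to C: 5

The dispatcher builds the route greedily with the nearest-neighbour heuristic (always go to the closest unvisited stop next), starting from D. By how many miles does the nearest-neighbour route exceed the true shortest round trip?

Excess over optimum: 10 miles.

From D: H=8, C=9, M=13, U=15, N=20, L=22 → choose H (8).
From H: C=5, M=9, L=14, U=23, N=28 → choose C (5).
From C: M=4, L=19, N=23, U=24 → choose M (4).
From M: N=19, L=23, U=26 → choose N (19).
From N: U=7, L=18 → choose U (7).
From U: L=21 → choose L (21).
NN route D → H → C → M → N → U → L → D costs 86.
Optimal: D → M → C → H → L → N → U → D costs 76 (by enumerating all 360 distinct tours).
Excess = 86 − 76 = 10.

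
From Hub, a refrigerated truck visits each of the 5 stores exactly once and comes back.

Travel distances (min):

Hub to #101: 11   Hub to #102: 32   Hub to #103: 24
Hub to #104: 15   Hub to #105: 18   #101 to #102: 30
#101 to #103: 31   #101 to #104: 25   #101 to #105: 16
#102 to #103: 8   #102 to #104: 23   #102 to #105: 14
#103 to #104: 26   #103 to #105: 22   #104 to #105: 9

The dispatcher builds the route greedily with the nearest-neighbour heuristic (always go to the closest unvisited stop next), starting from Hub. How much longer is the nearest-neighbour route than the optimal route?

Hub: #101=11, #104=15, #105=18, #103=24, #102=32 ⇒ #101
#101: #105=16, #104=25, #102=30, #103=31 ⇒ #105
#105: #104=9, #102=14, #103=22 ⇒ #104
#104: #102=23, #103=26 ⇒ #102
#102: #103=8 ⇒ #103
NN route Hub → #101 → #105 → #104 → #102 → #103 → Hub costs 91.
Optimal: Hub → #101 → #103 → #102 → #105 → #104 → Hub costs 88 (by enumerating all 60 distinct tours).
Excess = 91 − 88 = 3.

3 min longer than the optimal tour.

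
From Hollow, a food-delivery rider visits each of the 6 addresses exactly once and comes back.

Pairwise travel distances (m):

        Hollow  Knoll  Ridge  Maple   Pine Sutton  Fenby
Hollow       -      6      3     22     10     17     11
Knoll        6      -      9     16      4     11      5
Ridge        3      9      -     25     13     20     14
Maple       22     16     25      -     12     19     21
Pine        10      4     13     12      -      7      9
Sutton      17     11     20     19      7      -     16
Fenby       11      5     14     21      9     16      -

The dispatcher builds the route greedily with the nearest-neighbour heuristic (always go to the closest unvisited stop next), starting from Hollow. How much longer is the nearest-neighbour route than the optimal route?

The nearest-neighbour route is 8 m longer than optimal.

From Hollow: Ridge=3, Knoll=6, Pine=10, Fenby=11, Sutton=17, Maple=22 → choose Ridge (3).
From Ridge: Knoll=9, Pine=13, Fenby=14, Sutton=20, Maple=25 → choose Knoll (9).
From Knoll: Pine=4, Fenby=5, Sutton=11, Maple=16 → choose Pine (4).
From Pine: Sutton=7, Fenby=9, Maple=12 → choose Sutton (7).
From Sutton: Fenby=16, Maple=19 → choose Fenby (16).
From Fenby: Maple=21 → choose Maple (21).
NN route Hollow → Ridge → Knoll → Pine → Sutton → Fenby → Maple → Hollow costs 82.
Optimal: Hollow → Knoll → Maple → Pine → Sutton → Fenby → Ridge → Hollow costs 74 (by enumerating all 360 distinct tours).
Excess = 82 − 74 = 8.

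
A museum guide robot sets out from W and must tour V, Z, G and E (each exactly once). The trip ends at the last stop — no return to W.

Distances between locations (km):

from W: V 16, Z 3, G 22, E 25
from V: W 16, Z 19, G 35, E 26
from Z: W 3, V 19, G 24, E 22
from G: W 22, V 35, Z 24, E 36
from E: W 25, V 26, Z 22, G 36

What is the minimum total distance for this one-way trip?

There are 4! = 24 possible orderings.
W → V → Z → G → E: 16+19+24+36 = 95
W → V → Z → E → G: 16+19+22+36 = 93
W → V → G → Z → E: 16+35+24+22 = 97
W → V → G → E → Z: 16+35+36+22 = 109
W → V → E → Z → G: 16+26+22+24 = 88
W → V → E → G → Z: 16+26+36+24 = 102
W → Z → V → G → E: 3+19+35+36 = 93
W → Z → V → E → G: 3+19+26+36 = 84
W → Z → G → V → E: 3+24+35+26 = 88
W → Z → G → E → V: 3+24+36+26 = 89
W → Z → E → V → G: 3+22+26+35 = 86
W → Z → E → G → V: 3+22+36+35 = 96
W → G → V → Z → E: 22+35+19+22 = 98
W → G → V → E → Z: 22+35+26+22 = 105
… (10 more)
The minimum is 84.
One shortest path: W → Z → V → E → G.

84 km — the minimum one-way total.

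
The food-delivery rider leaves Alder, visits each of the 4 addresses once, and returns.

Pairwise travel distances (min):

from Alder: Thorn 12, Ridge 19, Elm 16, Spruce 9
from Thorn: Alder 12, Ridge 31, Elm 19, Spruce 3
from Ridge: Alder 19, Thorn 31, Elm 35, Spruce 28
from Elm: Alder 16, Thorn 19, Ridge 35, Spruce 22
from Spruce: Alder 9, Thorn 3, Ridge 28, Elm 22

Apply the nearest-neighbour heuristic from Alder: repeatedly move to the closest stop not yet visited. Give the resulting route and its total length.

Alder → [Spruce:9 / Thorn:12 / Elm:16 / Ridge:19] → Spruce (9)
Spruce → [Thorn:3 / Elm:22 / Ridge:28] → Thorn (3)
Thorn → [Elm:19 / Ridge:31] → Elm (19)
Elm → [Ridge:35] → Ridge (35)
Return Ridge→Alder: 19.
Total = 9 + 3 + 19 + 35 + 19 = 85.

Nearest-neighbour total = 85 min; route Alder → Spruce → Thorn → Elm → Ridge → Alder.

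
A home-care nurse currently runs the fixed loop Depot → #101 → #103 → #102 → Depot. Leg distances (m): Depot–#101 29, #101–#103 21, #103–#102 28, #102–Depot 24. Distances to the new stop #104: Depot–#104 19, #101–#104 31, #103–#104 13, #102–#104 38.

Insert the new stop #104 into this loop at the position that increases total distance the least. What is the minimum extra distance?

Insertion cost between consecutive stops i–j is d(i,#104) + d(#104,j) − d(i,j):
  between Depot and #101: 19 + 31 − 29 = 21
  between #101 and #103: 31 + 13 − 21 = 23
  between #103 and #102: 13 + 38 − 28 = 23
  between #102 and Depot: 38 + 19 − 24 = 33
Cheapest insertion is between Depot and #101, adding 21.
New total = 102 + 21 = 123.

+21 m — insert #104 between Depot and #101.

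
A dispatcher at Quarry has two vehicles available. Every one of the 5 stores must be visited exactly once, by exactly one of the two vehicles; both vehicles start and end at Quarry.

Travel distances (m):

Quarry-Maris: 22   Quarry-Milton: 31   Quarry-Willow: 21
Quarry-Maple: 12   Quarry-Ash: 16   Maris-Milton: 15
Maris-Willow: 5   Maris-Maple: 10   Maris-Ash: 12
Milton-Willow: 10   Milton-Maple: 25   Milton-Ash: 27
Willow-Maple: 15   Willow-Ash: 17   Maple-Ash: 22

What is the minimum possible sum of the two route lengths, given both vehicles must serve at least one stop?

98 m — the smallest possible combined total.

Check every non-empty split of the stops between the two vehicles; for each half take its own optimal tour:
  {Maris} + {Milton, Willow, Maple, Ash}: 44 + 80 = 124
  {Milton} + {Maris, Willow, Maple, Ash}: 62 + 60 = 122
  {Maris, Milton} + {Willow, Maple, Ash}: 68 + 60 = 128
  {Willow} + {Maris, Milton, Maple, Ash}: 42 + 80 = 122
  {Maris, Willow} + {Milton, Maple, Ash}: 48 + 80 = 128
  {Milton, Willow} + {Maris, Maple, Ash}: 62 + 50 = 112
  … (15 splits in total)
  {Maple} + {Maris, Milton, Willow, Ash}: 24 + 74 = 98  ← best
Best: vehicle 1 Quarry → Maple → Quarry = 24; vehicle 2 Quarry → Milton → Willow → Maris → Ash → Quarry = 74; combined 98.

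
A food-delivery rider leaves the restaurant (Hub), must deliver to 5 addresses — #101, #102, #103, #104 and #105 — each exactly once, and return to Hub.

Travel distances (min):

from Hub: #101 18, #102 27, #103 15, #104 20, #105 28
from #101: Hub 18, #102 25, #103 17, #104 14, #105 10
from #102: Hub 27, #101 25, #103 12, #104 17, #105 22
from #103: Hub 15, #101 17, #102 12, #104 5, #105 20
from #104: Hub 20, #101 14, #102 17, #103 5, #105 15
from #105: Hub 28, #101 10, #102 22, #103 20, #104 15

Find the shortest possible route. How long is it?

Hub → #101 → #102 → #103 → #104 → #105 → Hub: 18+25+12+5+15+28 = 103
Hub → #101 → #102 → #103 → #105 → #104 → Hub: 18+25+12+20+15+20 = 110
Hub → #101 → #102 → #104 → #103 → #105 → Hub: 18+25+17+5+20+28 = 113
Hub → #101 → #102 → #104 → #105 → #103 → Hub: 18+25+17+15+20+15 = 110
Hub → #101 → #102 → #105 → #103 → #104 → Hub: 18+25+22+20+5+20 = 110
Hub → #101 → #102 → #105 → #104 → #103 → Hub: 18+25+22+15+5+15 = 100
Hub → #101 → #103 → #102 → #104 → #105 → Hub: 18+17+12+17+15+28 = 107
Hub → #101 → #103 → #102 → #105 → #104 → Hub: 18+17+12+22+15+20 = 104
Hub → #101 → #103 → #104 → #102 → #105 → Hub: 18+17+5+17+22+28 = 107
Hub → #101 → #103 → #104 → #105 → #102 → Hub: 18+17+5+15+22+27 = 104
Hub → #101 → #103 → #105 → #102 → #104 → Hub: 18+17+20+22+17+20 = 114
Hub → #101 → #103 → #105 → #104 → #102 → Hub: 18+17+20+15+17+27 = 114
Hub → #101 → #104 → #102 → #103 → #105 → Hub: 18+14+17+12+20+28 = 109
Hub → #101 → #104 → #102 → #105 → #103 → Hub: 18+14+17+22+20+15 = 106
… (46 more)
Hub → #101 → #105 → #102 → #103 → #104 → Hub: 18+10+22+12+5+20 = 87  ← best
The minimum is 87.
One optimal route: Hub → #101 → #105 → #102 → #103 → #104 → Hub (or its reverse).

Shortest round trip = 87 min.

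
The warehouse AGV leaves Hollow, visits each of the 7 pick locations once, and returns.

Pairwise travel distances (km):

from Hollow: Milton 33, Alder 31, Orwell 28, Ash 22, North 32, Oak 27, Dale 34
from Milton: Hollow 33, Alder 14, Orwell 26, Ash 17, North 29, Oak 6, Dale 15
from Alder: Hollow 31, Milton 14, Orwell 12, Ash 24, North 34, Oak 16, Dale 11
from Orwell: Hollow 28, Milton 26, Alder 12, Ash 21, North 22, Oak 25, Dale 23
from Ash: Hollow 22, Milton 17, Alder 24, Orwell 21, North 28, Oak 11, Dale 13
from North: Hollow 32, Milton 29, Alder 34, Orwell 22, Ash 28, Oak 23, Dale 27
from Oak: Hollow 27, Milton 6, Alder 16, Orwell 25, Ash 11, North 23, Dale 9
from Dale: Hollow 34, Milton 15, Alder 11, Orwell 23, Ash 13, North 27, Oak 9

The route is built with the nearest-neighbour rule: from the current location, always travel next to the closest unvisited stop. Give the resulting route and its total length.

From Hollow: distances to unvisited — Ash=22, Oak=27, Orwell=28, Alder=31, North=32, Milton=33, Dale=34. Nearest is Ash (22).
From Ash: distances to unvisited — Oak=11, Dale=13, Milton=17, Orwell=21, Alder=24, North=28. Nearest is Oak (11).
From Oak: distances to unvisited — Milton=6, Dale=9, Alder=16, North=23, Orwell=25. Nearest is Milton (6).
From Milton: distances to unvisited — Alder=14, Dale=15, Orwell=26, North=29. Nearest is Alder (14).
From Alder: distances to unvisited — Dale=11, Orwell=12, North=34. Nearest is Dale (11).
From Dale: distances to unvisited — Orwell=23, North=27. Nearest is Orwell (23).
From Orwell: distances to unvisited — North=22. Nearest is North (22).
Return North→Hollow: 32.
Total = 22 + 11 + 6 + 14 + 11 + 23 + 22 + 32 = 141.

141 km along Hollow → Ash → Oak → Milton → Alder → Dale → Orwell → North → Hollow.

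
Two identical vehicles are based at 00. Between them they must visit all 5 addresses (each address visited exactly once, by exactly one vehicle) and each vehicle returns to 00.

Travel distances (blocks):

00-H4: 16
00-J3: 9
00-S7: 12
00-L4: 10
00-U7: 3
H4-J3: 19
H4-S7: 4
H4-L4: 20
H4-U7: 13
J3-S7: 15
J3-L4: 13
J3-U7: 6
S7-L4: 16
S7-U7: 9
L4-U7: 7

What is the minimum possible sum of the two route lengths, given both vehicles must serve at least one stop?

Try each way of splitting the stops between the two vehicles (each non-empty) and, for each split, find the best tour for each vehicle:
  {H4} + {J3, S7, L4, U7}: 32 + 50 = 82
  {J3} + {H4, S7, L4, U7}: 18 + 46 = 64
  {H4, J3} + {S7, L4, U7}: 44 + 38 = 82
  {S7} + {H4, J3, L4, U7}: 24 + 58 = 82
  {H4, S7} + {J3, L4, U7}: 32 + 32 = 64
  {J3, S7} + {H4, L4, U7}: 36 + 46 = 82
  … (15 splits in total)
Best: vehicle 1 00 → J3 → 00 = 18; vehicle 2 00 → H4 → S7 → L4 → U7 → 00 = 46; combined 64.

64 blocks — the smallest possible combined total.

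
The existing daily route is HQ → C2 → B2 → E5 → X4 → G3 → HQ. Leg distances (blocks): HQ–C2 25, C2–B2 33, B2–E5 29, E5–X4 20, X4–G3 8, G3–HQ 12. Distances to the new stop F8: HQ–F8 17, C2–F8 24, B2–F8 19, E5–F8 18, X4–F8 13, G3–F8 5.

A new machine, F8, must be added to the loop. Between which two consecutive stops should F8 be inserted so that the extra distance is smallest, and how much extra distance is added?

Insertion cost between consecutive stops i–j is d(i,F8) + d(F8,j) − d(i,j):
  between HQ and C2: 17 + 24 − 25 = 16
  between C2 and B2: 24 + 19 − 33 = 10
  between B2 and E5: 19 + 18 − 29 = 8
  between E5 and X4: 18 + 13 − 20 = 11
  between X4 and G3: 13 + 5 − 8 = 10
  between G3 and HQ: 5 + 17 − 12 = 10
Cheapest insertion is between B2 and E5, adding 8.
New total = 127 + 8 = 135.

Adding 8 blocks by placing F8 on the B2–E5 leg.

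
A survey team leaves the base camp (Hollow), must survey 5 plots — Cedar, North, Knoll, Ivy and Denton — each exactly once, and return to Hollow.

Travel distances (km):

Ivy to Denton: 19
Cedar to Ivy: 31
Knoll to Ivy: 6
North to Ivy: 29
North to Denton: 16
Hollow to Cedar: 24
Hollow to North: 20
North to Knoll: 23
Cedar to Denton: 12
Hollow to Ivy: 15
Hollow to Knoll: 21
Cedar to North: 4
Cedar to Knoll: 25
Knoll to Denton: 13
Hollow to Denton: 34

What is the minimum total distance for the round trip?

There are 60 distinct closed tours to check (reversals are equivalent).
Hollow-Cedar-North-Knoll-Ivy-Denton-Hollow: 24+4+23+6+19+34 = 110
Hollow-Cedar-North-Knoll-Denton-Ivy-Hollow: 24+4+23+13+19+15 = 98
Hollow-Cedar-North-Ivy-Knoll-Denton-Hollow: 24+4+29+6+13+34 = 110
Hollow-Cedar-North-Ivy-Denton-Knoll-Hollow: 24+4+29+19+13+21 = 110
Hollow-Cedar-North-Denton-Knoll-Ivy-Hollow: 24+4+16+13+6+15 = 78
Hollow-Cedar-North-Denton-Ivy-Knoll-Hollow: 24+4+16+19+6+21 = 90
Hollow-Cedar-Knoll-North-Ivy-Denton-Hollow: 24+25+23+29+19+34 = 154
Hollow-Cedar-Knoll-North-Denton-Ivy-Hollow: 24+25+23+16+19+15 = 122
Hollow-Cedar-Knoll-Ivy-North-Denton-Hollow: 24+25+6+29+16+34 = 134
Hollow-Cedar-Knoll-Ivy-Denton-North-Hollow: 24+25+6+19+16+20 = 110
Hollow-Cedar-Knoll-Denton-North-Ivy-Hollow: 24+25+13+16+29+15 = 122
Hollow-Cedar-Knoll-Denton-Ivy-North-Hollow: 24+25+13+19+29+20 = 130
Hollow-Cedar-Ivy-North-Knoll-Denton-Hollow: 24+31+29+23+13+34 = 154
Hollow-Cedar-Ivy-North-Denton-Knoll-Hollow: 24+31+29+16+13+21 = 134
… (46 more)
Hollow-North-Cedar-Denton-Knoll-Ivy-Hollow: 20+4+12+13+6+15 = 70  ← best
The minimum is 70.
One optimal route: Hollow → North → Cedar → Denton → Knoll → Ivy → Hollow (or its reverse).

Shortest round trip = 70 km.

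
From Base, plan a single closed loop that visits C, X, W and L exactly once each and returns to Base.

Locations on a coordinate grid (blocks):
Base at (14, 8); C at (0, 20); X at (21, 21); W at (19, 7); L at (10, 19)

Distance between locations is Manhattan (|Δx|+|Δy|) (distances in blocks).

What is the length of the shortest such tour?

70 blocks — the shortest possible round trip.

With 4 stops there are 4!/2 = 12 distinct round trips (a route and its reverse cost the same).
Base - C - X - W - L - Base: 26+22+16+21+15 = 100
Base - C - X - L - W - Base: 26+22+13+21+6 = 88
Base - C - W - X - L - Base: 26+32+16+13+15 = 102
Base - C - W - L - X - Base: 26+32+21+13+20 = 112
Base - C - L - X - W - Base: 26+11+13+16+6 = 72
Base - C - L - W - X - Base: 26+11+21+16+20 = 94
Base - X - C - W - L - Base: 20+22+32+21+15 = 110
Base - X - C - L - W - Base: 20+22+11+21+6 = 80
Base - X - W - C - L - Base: 20+16+32+11+15 = 94
Base - X - L - C - W - Base: 20+13+11+32+6 = 82
Base - W - C - X - L - Base: 6+32+22+13+15 = 88
Base - W - X - C - L - Base: 6+16+22+11+15 = 70
The minimum is 70.
One optimal route: Base → W → X → C → L → Base (or its reverse).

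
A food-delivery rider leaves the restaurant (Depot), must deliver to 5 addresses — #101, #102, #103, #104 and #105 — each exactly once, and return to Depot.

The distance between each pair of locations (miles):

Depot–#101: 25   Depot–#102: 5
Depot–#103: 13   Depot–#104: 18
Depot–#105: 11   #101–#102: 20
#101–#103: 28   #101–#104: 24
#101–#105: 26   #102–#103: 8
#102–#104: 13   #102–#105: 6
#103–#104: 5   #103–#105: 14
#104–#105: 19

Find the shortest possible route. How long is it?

Shortest round trip = 79 miles.

There are 60 distinct closed tours to check (reversals are equivalent).
Depot-#101-#102-#103-#104-#105-Depot: 25+20+8+5+19+11 = 88
Depot-#101-#102-#103-#105-#104-Depot: 25+20+8+14+19+18 = 104
Depot-#101-#102-#104-#103-#105-Depot: 25+20+13+5+14+11 = 88
Depot-#101-#102-#104-#105-#103-Depot: 25+20+13+19+14+13 = 104
Depot-#101-#102-#105-#103-#104-Depot: 25+20+6+14+5+18 = 88
Depot-#101-#102-#105-#104-#103-Depot: 25+20+6+19+5+13 = 88
Depot-#101-#103-#102-#104-#105-Depot: 25+28+8+13+19+11 = 104
Depot-#101-#103-#102-#105-#104-Depot: 25+28+8+6+19+18 = 104
Depot-#101-#103-#104-#102-#105-Depot: 25+28+5+13+6+11 = 88
Depot-#101-#103-#104-#105-#102-Depot: 25+28+5+19+6+5 = 88
Depot-#101-#103-#105-#102-#104-Depot: 25+28+14+6+13+18 = 104
Depot-#101-#103-#105-#104-#102-Depot: 25+28+14+19+13+5 = 104
Depot-#101-#104-#102-#103-#105-Depot: 25+24+13+8+14+11 = 95
Depot-#101-#104-#102-#105-#103-Depot: 25+24+13+6+14+13 = 95
… (46 more)
Depot-#101-#104-#103-#102-#105-Depot: 25+24+5+8+6+11 = 79  ← best
The minimum is 79.
One optimal route: Depot → #101 → #104 → #103 → #102 → #105 → Depot (or its reverse).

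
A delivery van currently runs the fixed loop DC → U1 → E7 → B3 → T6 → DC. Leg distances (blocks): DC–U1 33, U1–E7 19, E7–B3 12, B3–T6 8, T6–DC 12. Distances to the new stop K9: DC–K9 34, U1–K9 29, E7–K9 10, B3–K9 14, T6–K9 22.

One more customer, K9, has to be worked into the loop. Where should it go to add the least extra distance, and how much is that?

+12 blocks — insert K9 between E7 and B3.

Insertion cost between consecutive stops i–j is d(i,K9) + d(K9,j) − d(i,j):
  between DC and U1: 34 + 29 − 33 = 30
  between U1 and E7: 29 + 10 − 19 = 20
  between E7 and B3: 10 + 14 − 12 = 12
  between B3 and T6: 14 + 22 − 8 = 28
  between T6 and DC: 22 + 34 − 12 = 44
Cheapest insertion is between E7 and B3, adding 12.
New total = 84 + 12 = 96.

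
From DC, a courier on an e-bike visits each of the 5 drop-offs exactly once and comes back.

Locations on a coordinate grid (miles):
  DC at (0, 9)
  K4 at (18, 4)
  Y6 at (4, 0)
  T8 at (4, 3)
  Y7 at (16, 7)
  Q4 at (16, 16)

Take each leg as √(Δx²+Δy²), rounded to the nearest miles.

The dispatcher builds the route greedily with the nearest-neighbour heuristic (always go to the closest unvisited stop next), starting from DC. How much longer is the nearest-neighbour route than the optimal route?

Excess over optimum: 2 miles.

From DC: T8=7, Y6=10, Y7=16, Q4=17, K4=19 → choose T8 (7).
From T8: Y6=3, Y7=13, K4=14, Q4=18 → choose Y6 (3).
From Y6: Y7=14, K4=15, Q4=20 → choose Y7 (14).
From Y7: K4=4, Q4=9 → choose K4 (4).
From K4: Q4=12 → choose Q4 (12).
NN route DC → T8 → Y6 → Y7 → K4 → Q4 → DC costs 57.
Optimal: DC → T8 → Y6 → K4 → Y7 → Q4 → DC costs 55 (by enumerating all 60 distinct tours).
Excess = 57 − 55 = 2.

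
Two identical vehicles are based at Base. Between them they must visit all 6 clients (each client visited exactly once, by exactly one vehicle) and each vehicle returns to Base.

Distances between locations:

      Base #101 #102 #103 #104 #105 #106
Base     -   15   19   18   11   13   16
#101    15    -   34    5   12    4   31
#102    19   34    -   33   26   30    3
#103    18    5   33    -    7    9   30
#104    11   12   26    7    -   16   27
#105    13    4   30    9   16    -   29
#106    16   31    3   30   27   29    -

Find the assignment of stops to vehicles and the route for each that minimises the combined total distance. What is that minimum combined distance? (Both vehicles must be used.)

Try each way of splitting the stops between the two vehicles (each non-empty) and, for each split, find the best tour for each vehicle:
  {#101} + {#102, #103, #104, #105, #106}: 30 + 74 = 104
  {#102} + {#101, #103, #104, #105, #106}: 38 + 72 = 110
  {#101, #102} + {#103, #104, #105, #106}: 68 + 72 = 140
  {#103} + {#101, #102, #104, #105, #106}: 36 + 74 = 110
  {#101, #103} + {#102, #104, #105, #106}: 38 + 74 = 112
  {#102, #103} + {#101, #104, #105, #106}: 70 + 72 = 142
  … (31 splits in total)
  {#101, #103, #104, #105} + {#102, #106}: 40 + 38 = 78  ← best
Best: vehicle 1 Base → #104 → #103 → #101 → #105 → Base = 40; vehicle 2 Base → #102 → #106 → Base = 38; combined 78.

Minimum combined distance: 78.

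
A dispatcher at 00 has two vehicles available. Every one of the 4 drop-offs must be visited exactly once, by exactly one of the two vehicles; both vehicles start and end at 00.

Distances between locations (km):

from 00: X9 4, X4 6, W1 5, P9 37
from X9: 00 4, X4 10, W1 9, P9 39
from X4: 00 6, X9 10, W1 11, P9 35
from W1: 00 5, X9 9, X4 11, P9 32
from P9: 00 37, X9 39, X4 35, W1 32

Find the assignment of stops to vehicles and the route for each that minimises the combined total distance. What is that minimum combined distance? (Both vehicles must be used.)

Minimum combined distance: 86 km.

Try each way of splitting the stops between the two vehicles (each non-empty) and, for each split, find the best tour for each vehicle:
  {X9} + {X4, W1, P9}: 8 + 78 = 86
  {X4} + {X9, W1, P9}: 12 + 80 = 92
  {X9, X4} + {W1, P9}: 20 + 74 = 94
  {W1} + {X9, X4, P9}: 10 + 84 = 94
  {X9, W1} + {X4, P9}: 18 + 78 = 96
  {X4, W1} + {X9, P9}: 22 + 80 = 102
  … (7 splits in total)
Best: vehicle 1 00 → X9 → 00 = 8; vehicle 2 00 → X4 → P9 → W1 → 00 = 78; combined 86.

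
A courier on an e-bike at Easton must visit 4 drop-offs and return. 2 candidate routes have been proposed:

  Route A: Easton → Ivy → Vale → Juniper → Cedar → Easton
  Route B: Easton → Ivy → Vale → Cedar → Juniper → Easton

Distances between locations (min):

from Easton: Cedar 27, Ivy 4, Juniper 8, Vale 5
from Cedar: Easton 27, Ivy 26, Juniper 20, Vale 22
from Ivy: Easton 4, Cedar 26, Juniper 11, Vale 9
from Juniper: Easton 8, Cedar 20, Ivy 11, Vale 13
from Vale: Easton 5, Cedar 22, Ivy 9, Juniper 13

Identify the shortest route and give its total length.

Route A: 4 + 9 + 13 + 20 + 27 = 73
Route B: 4 + 9 + 22 + 20 + 8 = 63

Shortest is Route B, total 63 min.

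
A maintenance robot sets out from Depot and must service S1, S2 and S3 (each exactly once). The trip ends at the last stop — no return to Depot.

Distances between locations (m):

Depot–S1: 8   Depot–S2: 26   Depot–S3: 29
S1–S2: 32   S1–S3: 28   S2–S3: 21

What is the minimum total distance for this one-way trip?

Minimum one-way distance = 57 m.

There are 3! = 6 possible orderings.
Depot → S1 → S2 → S3: 8+32+21 = 61
Depot → S1 → S3 → S2: 8+28+21 = 57
Depot → S2 → S1 → S3: 26+32+28 = 86
Depot → S2 → S3 → S1: 26+21+28 = 75
Depot → S3 → S1 → S2: 29+28+32 = 89
Depot → S3 → S2 → S1: 29+21+32 = 82
The minimum is 57.
One shortest path: Depot → S1 → S3 → S2.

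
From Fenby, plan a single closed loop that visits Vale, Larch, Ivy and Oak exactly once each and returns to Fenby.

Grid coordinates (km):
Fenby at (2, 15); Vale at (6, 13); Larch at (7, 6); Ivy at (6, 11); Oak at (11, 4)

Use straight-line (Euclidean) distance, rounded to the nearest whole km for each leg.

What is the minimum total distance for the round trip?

There are 12 distinct closed tours to check (reversals are equivalent).
Fenby-Vale-Larch-Ivy-Oak-Fenby: 4+7+5+9+14 = 39
Fenby-Vale-Larch-Oak-Ivy-Fenby: 4+7+4+9+6 = 30
Fenby-Vale-Ivy-Larch-Oak-Fenby: 4+2+5+4+14 = 29
Fenby-Vale-Ivy-Oak-Larch-Fenby: 4+2+9+4+10 = 29
Fenby-Vale-Oak-Larch-Ivy-Fenby: 4+10+4+5+6 = 29
Fenby-Vale-Oak-Ivy-Larch-Fenby: 4+10+9+5+10 = 38
Fenby-Larch-Vale-Ivy-Oak-Fenby: 10+7+2+9+14 = 42
Fenby-Larch-Vale-Oak-Ivy-Fenby: 10+7+10+9+6 = 42
Fenby-Larch-Ivy-Vale-Oak-Fenby: 10+5+2+10+14 = 41
Fenby-Larch-Oak-Vale-Ivy-Fenby: 10+4+10+2+6 = 32
Fenby-Ivy-Vale-Larch-Oak-Fenby: 6+2+7+4+14 = 33
Fenby-Ivy-Larch-Vale-Oak-Fenby: 6+5+7+10+14 = 42
The minimum is 29.
One optimal route: Fenby → Vale → Ivy → Larch → Oak → Fenby (or its reverse).

Shortest round trip = 29 km.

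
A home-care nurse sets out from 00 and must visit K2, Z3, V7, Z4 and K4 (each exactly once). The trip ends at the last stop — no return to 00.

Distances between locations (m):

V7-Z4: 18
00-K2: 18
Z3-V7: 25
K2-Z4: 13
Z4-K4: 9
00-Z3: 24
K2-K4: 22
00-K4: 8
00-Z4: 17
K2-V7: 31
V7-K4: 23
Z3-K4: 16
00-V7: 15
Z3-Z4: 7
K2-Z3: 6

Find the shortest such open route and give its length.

60 m — the minimum one-way total.

There are 5! = 120 possible orderings.
00→K2→Z3→V7→Z4→K4: 18+6+25+18+9 = 76
00→K2→Z3→V7→K4→Z4: 18+6+25+23+9 = 81
00→K2→Z3→Z4→V7→K4: 18+6+7+18+23 = 72
00→K2→Z3→Z4→K4→V7: 18+6+7+9+23 = 63
00→K2→Z3→K4→V7→Z4: 18+6+16+23+18 = 81
00→K2→Z3→K4→Z4→V7: 18+6+16+9+18 = 67
00→K2→V7→Z3→Z4→K4: 18+31+25+7+9 = 90
00→K2→V7→Z3→K4→Z4: 18+31+25+16+9 = 99
00→K2→V7→Z4→Z3→K4: 18+31+18+7+16 = 90
00→K2→V7→Z4→K4→Z3: 18+31+18+9+16 = 92
00→K2→V7→K4→Z3→Z4: 18+31+23+16+7 = 95
00→K2→V7→K4→Z4→Z3: 18+31+23+9+7 = 88
00→K2→Z4→Z3→V7→K4: 18+13+7+25+23 = 86
00→K2→Z4→Z3→K4→V7: 18+13+7+16+23 = 77
… (106 more)
00→V7→K4→Z4→Z3→K2: 15+23+9+7+6 = 60  ← best
The minimum is 60.
One shortest path: 00 → V7 → K4 → Z4 → Z3 → K2.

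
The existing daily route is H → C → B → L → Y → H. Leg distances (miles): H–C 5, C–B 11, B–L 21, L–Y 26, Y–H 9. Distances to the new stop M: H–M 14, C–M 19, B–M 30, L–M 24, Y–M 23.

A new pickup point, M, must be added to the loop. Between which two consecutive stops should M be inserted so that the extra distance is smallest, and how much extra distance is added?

Insertion cost between consecutive stops i–j is d(i,M) + d(M,j) − d(i,j):
  between H and C: 14 + 19 − 5 = 28
  between C and B: 19 + 30 − 11 = 38
  between B and L: 30 + 24 − 21 = 33
  between L and Y: 24 + 23 − 26 = 21
  between Y and H: 23 + 14 − 9 = 28
Cheapest insertion is between L and Y, adding 21.
New total = 72 + 21 = 93.

Minimum extra distance: 21 miles, inserting M between L and Y.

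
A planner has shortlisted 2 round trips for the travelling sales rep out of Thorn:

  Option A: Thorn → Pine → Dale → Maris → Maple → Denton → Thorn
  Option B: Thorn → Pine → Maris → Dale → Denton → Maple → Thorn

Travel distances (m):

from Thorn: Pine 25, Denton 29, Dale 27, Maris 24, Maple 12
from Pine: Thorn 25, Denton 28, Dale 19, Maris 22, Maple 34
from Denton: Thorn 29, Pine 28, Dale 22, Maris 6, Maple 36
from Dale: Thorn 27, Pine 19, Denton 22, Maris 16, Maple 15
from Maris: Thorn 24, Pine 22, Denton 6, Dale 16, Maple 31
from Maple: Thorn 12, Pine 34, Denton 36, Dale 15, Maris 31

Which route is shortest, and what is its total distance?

Option A: 25 + 19 + 16 + 31 + 36 + 29 = 156
Option B: 25 + 22 + 16 + 22 + 36 + 12 = 133

133 m — Option B is the shortest.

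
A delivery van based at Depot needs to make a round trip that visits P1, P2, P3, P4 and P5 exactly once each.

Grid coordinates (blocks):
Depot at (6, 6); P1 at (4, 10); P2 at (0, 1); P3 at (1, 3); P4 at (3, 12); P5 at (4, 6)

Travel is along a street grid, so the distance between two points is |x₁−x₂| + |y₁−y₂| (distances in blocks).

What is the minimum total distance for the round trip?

There are 60 distinct closed tours to check (reversals are equivalent).
Depot→P1→P2→P3→P4→P5→Depot: 6+13+3+11+7+2 = 42
Depot→P1→P2→P3→P5→P4→Depot: 6+13+3+6+7+9 = 44
Depot→P1→P2→P4→P3→P5→Depot: 6+13+14+11+6+2 = 52
Depot→P1→P2→P4→P5→P3→Depot: 6+13+14+7+6+8 = 54
Depot→P1→P2→P5→P3→P4→Depot: 6+13+9+6+11+9 = 54
Depot→P1→P2→P5→P4→P3→Depot: 6+13+9+7+11+8 = 54
Depot→P1→P3→P2→P4→P5→Depot: 6+10+3+14+7+2 = 42
Depot→P1→P3→P2→P5→P4→Depot: 6+10+3+9+7+9 = 44
Depot→P1→P3→P4→P2→P5→Depot: 6+10+11+14+9+2 = 52
Depot→P1→P3→P4→P5→P2→Depot: 6+10+11+7+9+11 = 54
Depot→P1→P3→P5→P2→P4→Depot: 6+10+6+9+14+9 = 54
Depot→P1→P3→P5→P4→P2→Depot: 6+10+6+7+14+11 = 54
Depot→P1→P4→P2→P3→P5→Depot: 6+3+14+3+6+2 = 34
Depot→P1→P4→P2→P5→P3→Depot: 6+3+14+9+6+8 = 46
… (46 more)
The minimum is 34.
One optimal route: Depot → P1 → P4 → P2 → P3 → P5 → Depot (or its reverse).

Shortest round trip = 34 blocks.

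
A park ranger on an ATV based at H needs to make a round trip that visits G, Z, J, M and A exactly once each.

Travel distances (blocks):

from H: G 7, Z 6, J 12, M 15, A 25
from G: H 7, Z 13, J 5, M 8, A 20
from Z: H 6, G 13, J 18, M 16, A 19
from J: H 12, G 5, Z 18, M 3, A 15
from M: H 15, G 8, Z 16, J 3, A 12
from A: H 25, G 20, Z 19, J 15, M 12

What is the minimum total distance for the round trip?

H→G→Z→J→M→A→H: 7+13+18+3+12+25 = 78
H→G→Z→J→A→M→H: 7+13+18+15+12+15 = 80
H→G→Z→M→J→A→H: 7+13+16+3+15+25 = 79
H→G→Z→M→A→J→H: 7+13+16+12+15+12 = 75
H→G→Z→A→J→M→H: 7+13+19+15+3+15 = 72
H→G→Z→A→M→J→H: 7+13+19+12+3+12 = 66
H→G→J→Z→M→A→H: 7+5+18+16+12+25 = 83
H→G→J→Z→A→M→H: 7+5+18+19+12+15 = 76
H→G→J→M→Z→A→H: 7+5+3+16+19+25 = 75
H→G→J→M→A→Z→H: 7+5+3+12+19+6 = 52
H→G→J→A→Z→M→H: 7+5+15+19+16+15 = 77
H→G→J→A→M→Z→H: 7+5+15+12+16+6 = 61
H→G→M→Z→J→A→H: 7+8+16+18+15+25 = 89
H→G→M→Z→A→J→H: 7+8+16+19+15+12 = 77
… (46 more)
The minimum is 52.
One optimal route: H → G → J → M → A → Z → H (or its reverse).

Minimum total distance: 52 blocks.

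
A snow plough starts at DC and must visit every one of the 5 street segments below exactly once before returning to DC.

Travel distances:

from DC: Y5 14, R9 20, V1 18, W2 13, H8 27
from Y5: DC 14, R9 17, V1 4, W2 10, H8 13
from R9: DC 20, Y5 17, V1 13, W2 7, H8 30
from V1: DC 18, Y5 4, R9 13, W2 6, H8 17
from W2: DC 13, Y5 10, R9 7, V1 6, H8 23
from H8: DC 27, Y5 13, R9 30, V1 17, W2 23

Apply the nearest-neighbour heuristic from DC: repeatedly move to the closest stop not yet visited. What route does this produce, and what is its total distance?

From DC: distances to unvisited — W2=13, Y5=14, V1=18, R9=20, H8=27. Nearest is W2 (13).
From W2: distances to unvisited — V1=6, R9=7, Y5=10, H8=23. Nearest is V1 (6).
From V1: distances to unvisited — Y5=4, R9=13, H8=17. Nearest is Y5 (4).
From Y5: distances to unvisited — H8=13, R9=17. Nearest is H8 (13).
From H8: distances to unvisited — R9=30. Nearest is R9 (30).
Return R9→DC: 20.
Total = 13 + 6 + 4 + 13 + 30 + 20 = 86.

Total distance 86 via the nearest-neighbour route DC → W2 → V1 → Y5 → H8 → R9 → DC.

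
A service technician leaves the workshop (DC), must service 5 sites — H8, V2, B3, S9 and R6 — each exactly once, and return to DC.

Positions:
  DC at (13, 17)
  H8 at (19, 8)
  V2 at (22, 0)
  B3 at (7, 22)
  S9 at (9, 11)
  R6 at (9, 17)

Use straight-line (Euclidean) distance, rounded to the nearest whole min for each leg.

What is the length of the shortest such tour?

DC - H8 - V2 - B3 - S9 - R6 - DC: 11+9+27+11+6+4 = 68
DC - H8 - V2 - B3 - R6 - S9 - DC: 11+9+27+5+6+7 = 65
DC - H8 - V2 - S9 - B3 - R6 - DC: 11+9+17+11+5+4 = 57
DC - H8 - V2 - S9 - R6 - B3 - DC: 11+9+17+6+5+8 = 56
DC - H8 - V2 - R6 - B3 - S9 - DC: 11+9+21+5+11+7 = 64
DC - H8 - V2 - R6 - S9 - B3 - DC: 11+9+21+6+11+8 = 66
DC - H8 - B3 - V2 - S9 - R6 - DC: 11+18+27+17+6+4 = 83
DC - H8 - B3 - V2 - R6 - S9 - DC: 11+18+27+21+6+7 = 90
DC - H8 - B3 - S9 - V2 - R6 - DC: 11+18+11+17+21+4 = 82
DC - H8 - B3 - S9 - R6 - V2 - DC: 11+18+11+6+21+19 = 86
DC - H8 - B3 - R6 - V2 - S9 - DC: 11+18+5+21+17+7 = 79
DC - H8 - B3 - R6 - S9 - V2 - DC: 11+18+5+6+17+19 = 76
DC - H8 - S9 - V2 - B3 - R6 - DC: 11+10+17+27+5+4 = 74
DC - H8 - S9 - V2 - R6 - B3 - DC: 11+10+17+21+5+8 = 72
… (46 more)
The minimum is 56.
One optimal route: DC → H8 → V2 → S9 → R6 → B3 → DC (or its reverse).

Shortest round trip = 56 min.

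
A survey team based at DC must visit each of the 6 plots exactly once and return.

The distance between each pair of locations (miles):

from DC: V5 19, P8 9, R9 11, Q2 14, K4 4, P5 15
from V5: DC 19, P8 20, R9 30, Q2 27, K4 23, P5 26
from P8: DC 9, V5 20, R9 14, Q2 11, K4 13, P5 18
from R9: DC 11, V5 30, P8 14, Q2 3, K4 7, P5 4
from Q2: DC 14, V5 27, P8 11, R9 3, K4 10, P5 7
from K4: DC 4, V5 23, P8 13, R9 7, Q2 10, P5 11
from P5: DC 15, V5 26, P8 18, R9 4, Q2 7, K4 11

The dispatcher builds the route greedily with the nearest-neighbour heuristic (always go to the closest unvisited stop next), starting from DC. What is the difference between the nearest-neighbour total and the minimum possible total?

Excess over optimum: 6 miles.

From DC: K4=4, P8=9, R9=11, Q2=14, P5=15, V5=19 → choose K4 (4).
From K4: R9=7, Q2=10, P5=11, P8=13, V5=23 → choose R9 (7).
From R9: Q2=3, P5=4, P8=14, V5=30 → choose Q2 (3).
From Q2: P5=7, P8=11, V5=27 → choose P5 (7).
From P5: P8=18, V5=26 → choose P8 (18).
From P8: V5=20 → choose V5 (20).
NN route DC → K4 → R9 → Q2 → P5 → P8 → V5 → DC costs 78.
Optimal: DC → V5 → P8 → Q2 → R9 → P5 → K4 → DC costs 72 (by enumerating all 360 distinct tours).
Excess = 78 − 72 = 6.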